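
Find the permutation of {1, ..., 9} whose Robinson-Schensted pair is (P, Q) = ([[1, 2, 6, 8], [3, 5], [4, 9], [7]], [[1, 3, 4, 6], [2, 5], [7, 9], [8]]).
7 4 5 9 6 8 3 1 2

Reverse the RSK construction: for i from n down to 1, find the cell of Q containing i, remove the entry at that cell from P, and reverse-bump it up through P; the value ejected from row 1 is w(i).

Step i=9: Q has 9 at row 3, column 2; remove 9 from row 3 of P and reverse-bump: 9 enters row 2 and ejects 5; 5 enters row 1 and ejects 2. So w(9) = 2. P is now [[1, 5, 6, 8], [3, 9], [4], [7]].
Step i=8: Q has 8 at row 4, column 1; remove 7 from row 4 of P and reverse-bump: 7 enters row 3 and ejects 4; 4 enters row 2 and ejects 3; 3 enters row 1 and ejects 1. So w(8) = 1. P is now [[3, 5, 6, 8], [4, 9], [7]].
Step i=7: Q has 7 at row 3, column 1; remove 7 from row 3 of P and reverse-bump: 7 enters row 2 and ejects 4; 4 enters row 1 and ejects 3. So w(7) = 3. P is now [[4, 5, 6, 8], [7, 9]].
Step i=6: Q has 6 at row 1, column 4; remove that cell from P, ejecting 8. So w(6) = 8. P is now [[4, 5, 6], [7, 9]].
Step i=5: Q has 5 at row 2, column 2; remove 9 from row 2 of P and reverse-bump: 9 enters row 1 and ejects 6. So w(5) = 6. P is now [[4, 5, 9], [7]].
Step i=4: Q has 4 at row 1, column 3; remove that cell from P, ejecting 9. So w(4) = 9. P is now [[4, 5], [7]].
Step i=3: Q has 3 at row 1, column 2; remove that cell from P, ejecting 5. So w(3) = 5. P is now [[4], [7]].
Step i=2: Q has 2 at row 2, column 1; remove 7 from row 2 of P and reverse-bump: 7 enters row 1 and ejects 4. So w(2) = 4. P is now [[7]].
Step i=1: Q has 1 at row 1, column 1; remove that cell from P, ejecting 7. So w(1) = 7. P is now [].

So w = 7 4 5 9 6 8 3 1 2.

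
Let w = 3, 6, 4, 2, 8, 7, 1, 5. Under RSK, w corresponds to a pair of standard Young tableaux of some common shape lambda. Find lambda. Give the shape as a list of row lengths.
[3, 2, 2, 1]

Row-insert each entry into an empty tableau.

After inserting 3: P = [[3]].
After inserting 6: P = [[3, 6]].
After inserting 4: P = [[3, 4], [6]].
After inserting 2: P = [[2, 4], [3], [6]].
After inserting 8: P = [[2, 4, 8], [3], [6]].
After inserting 7: P = [[2, 4, 7], [3, 8], [6]].
After inserting 1: P = [[1, 4, 7], [2, 8], [3], [6]].
After inserting 5: P = [[1, 4, 5], [2, 7], [3, 8], [6]].

The final insertion tableau P = [[1, 4, 5], [2, 7], [3, 8], [6]] has shape [3, 2, 2, 1].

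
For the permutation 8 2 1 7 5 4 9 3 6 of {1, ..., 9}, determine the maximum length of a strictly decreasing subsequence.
5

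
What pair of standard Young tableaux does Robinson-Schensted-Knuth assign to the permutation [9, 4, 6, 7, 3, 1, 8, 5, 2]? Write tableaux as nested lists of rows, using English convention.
P = [[1, 2, 7, 8], [3, 5], [4, 6], [9]], Q = [[1, 3, 4, 7], [2, 8], [5, 9], [6]]

Insert each entry of the permutation into P by Schensted row insertion, recording in Q the position of each new cell.

Insert 9: appended to row 1. P = [[9]], Q = [[1]].
Insert 4: 4 bumps 9 from row 1; 9 starts row 2. P = [[4], [9]], Q = [[1], [2]].
Insert 6: appended to row 1. P = [[4, 6], [9]], Q = [[1, 3], [2]].
Insert 7: appended to row 1. P = [[4, 6, 7], [9]], Q = [[1, 3, 4], [2]].
Insert 3: 3 bumps 4 from row 1; 4 bumps 9 from row 2; 9 starts row 3. P = [[3, 6, 7], [4], [9]], Q = [[1, 3, 4], [2], [5]].
Insert 1: 1 bumps 3 from row 1; 3 bumps 4 from row 2; 4 bumps 9 from row 3; 9 starts row 4. P = [[1, 6, 7], [3], [4], [9]], Q = [[1, 3, 4], [2], [5], [6]].
Insert 8: appended to row 1. P = [[1, 6, 7, 8], [3], [4], [9]], Q = [[1, 3, 4, 7], [2], [5], [6]].
Insert 5: 5 bumps 6 from row 1; 6 appends to row 2. P = [[1, 5, 7, 8], [3, 6], [4], [9]], Q = [[1, 3, 4, 7], [2, 8], [5], [6]].
Insert 2: 2 bumps 5 from row 1; 5 bumps 6 from row 2; 6 appends to row 3. P = [[1, 2, 7, 8], [3, 5], [4, 6], [9]], Q = [[1, 3, 4, 7], [2, 8], [5, 9], [6]].

So P = [[1, 2, 7, 8], [3, 5], [4, 6], [9]], Q = [[1, 3, 4, 7], [2, 8], [5, 9], [6]].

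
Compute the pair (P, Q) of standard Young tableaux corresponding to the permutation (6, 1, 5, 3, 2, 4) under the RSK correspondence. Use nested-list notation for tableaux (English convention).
P = [[1, 2, 4], [3], [5], [6]], Q = [[1, 3, 6], [2], [4], [5]]

Insert each entry of the permutation into P by Schensted row insertion, recording in Q the position of each new cell.

Insert 6: appended to row 1. P = [[6]].
Insert 1: 1 bumps 6 from row 1; 6 starts row 2. P = [[1], [6]].
Insert 5: appended to row 1. P = [[1, 5], [6]].
Insert 3: 3 bumps 5 from row 1; 5 bumps 6 from row 2; 6 starts row 3. P = [[1, 3], [5], [6]].
Insert 2: 2 bumps 3 from row 1; 3 bumps 5 from row 2; 5 bumps 6 from row 3; 6 starts row 4. P = [[1, 2], [3], [5], [6]].
Insert 4: appended to row 1. P = [[1, 2, 4], [3], [5], [6]].

So P = [[1, 2, 4], [3], [5], [6]], Q = [[1, 3, 6], [2], [4], [5]].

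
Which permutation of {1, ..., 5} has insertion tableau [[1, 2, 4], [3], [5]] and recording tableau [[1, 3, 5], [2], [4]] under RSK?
5 1 3 2 4

Reverse the RSK construction: for i from n down to 1, find the cell of Q containing i, remove the entry at that cell from P, and reverse-bump it up through P; the value ejected from row 1 is w(i).

Step i=5: Q has 5 at row 1, column 3; remove that cell from P, ejecting 4. So w(5) = 4. P is now [[1, 2], [3], [5]].
Step i=4: Q has 4 at row 3, column 1; remove 5 from row 3 of P and reverse-bump: 5 enters row 2 and ejects 3; 3 enters row 1 and ejects 2. So w(4) = 2. P is now [[1, 3], [5]].
Step i=3: Q has 3 at row 1, column 2; remove that cell from P, ejecting 3. So w(3) = 3. P is now [[1], [5]].
Step i=2: Q has 2 at row 2, column 1; remove 5 from row 2 of P and reverse-bump: 5 enters row 1 and ejects 1. So w(2) = 1. P is now [[5]].
Step i=1: Q has 1 at row 1, column 1; remove that cell from P, ejecting 5. So w(1) = 5. P is now [].

So w = 5 1 3 2 4.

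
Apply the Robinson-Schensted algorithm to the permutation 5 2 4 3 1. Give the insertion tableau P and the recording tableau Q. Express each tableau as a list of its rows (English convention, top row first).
P = [[1, 3], [2], [4], [5]], Q = [[1, 3], [2], [4], [5]]

Insert each entry of the permutation into P by Schensted row insertion, recording in Q the position of each new cell.

Insert 5: appended to row 1. P = [[5]], Q = [[1]].
Insert 2: 2 bumps 5 from row 1; 5 starts row 2. P = [[2], [5]], Q = [[1], [2]].
Insert 4: appended to row 1. P = [[2, 4], [5]], Q = [[1, 3], [2]].
Insert 3: 3 bumps 4 from row 1; 4 bumps 5 from row 2; 5 starts row 3. P = [[2, 3], [4], [5]], Q = [[1, 3], [2], [4]].
Insert 1: 1 bumps 2 from row 1; 2 bumps 4 from row 2; 4 bumps 5 from row 3; 5 starts row 4. P = [[1, 3], [2], [4], [5]], Q = [[1, 3], [2], [4], [5]].

So P = [[1, 3], [2], [4], [5]], Q = [[1, 3], [2], [4], [5]].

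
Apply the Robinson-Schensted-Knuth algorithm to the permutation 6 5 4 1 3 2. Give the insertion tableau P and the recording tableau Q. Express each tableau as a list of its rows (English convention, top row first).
Insert each entry of the permutation into P by Schensted row insertion, recording in Q the position of each new cell.

Insert 6: appended to row 1. P = [[6]], Q = [[1]].
Insert 5: 5 bumps 6 from row 1; 6 starts row 2. P = [[5], [6]], Q = [[1], [2]].
Insert 4: 4 bumps 5 from row 1; 5 bumps 6 from row 2; 6 starts row 3. P = [[4], [5], [6]], Q = [[1], [2], [3]].
Insert 1: 1 bumps 4 from row 1; 4 bumps 5 from row 2; 5 bumps 6 from row 3; 6 starts row 4. P = [[1], [4], [5], [6]], Q = [[1], [2], [3], [4]].
Insert 3: appended to row 1. P = [[1, 3], [4], [5], [6]], Q = [[1, 5], [2], [3], [4]].
Insert 2: 2 bumps 3 from row 1; 3 bumps 4 from row 2; 4 bumps 5 from row 3; 5 bumps 6 from row 4; 6 starts row 5. P = [[1, 2], [3], [4], [5], [6]], Q = [[1, 5], [2], [3], [4], [6]].

So P = [[1, 2], [3], [4], [5], [6]], Q = [[1, 5], [2], [3], [4], [6]].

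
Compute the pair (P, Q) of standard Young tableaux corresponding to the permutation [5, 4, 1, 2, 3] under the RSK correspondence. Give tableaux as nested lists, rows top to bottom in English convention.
P = [[1, 2, 3], [4], [5]], Q = [[1, 4, 5], [2], [3]]

Insert each entry of the permutation into P by Schensted row insertion, recording in Q the position of each new cell.

Insert 5: appended to row 1. P = [[5]], Q = [[1]].
Insert 4: 4 bumps 5 from row 1; 5 starts row 2. P = [[4], [5]], Q = [[1], [2]].
Insert 1: 1 bumps 4 from row 1; 4 bumps 5 from row 2; 5 starts row 3. P = [[1], [4], [5]], Q = [[1], [2], [3]].
Insert 2: appended to row 1. P = [[1, 2], [4], [5]], Q = [[1, 4], [2], [3]].
Insert 3: appended to row 1. P = [[1, 2, 3], [4], [5]], Q = [[1, 4, 5], [2], [3]].

So P = [[1, 2, 3], [4], [5]], Q = [[1, 4, 5], [2], [3]].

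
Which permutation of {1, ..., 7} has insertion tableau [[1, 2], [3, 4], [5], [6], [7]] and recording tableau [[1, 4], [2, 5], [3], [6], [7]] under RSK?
7 3 1 6 5 4 2

Reverse the RSK construction: for i from n down to 1, find the cell of Q containing i, remove the entry at that cell from P, and reverse-bump it up through P; the value ejected from row 1 is w(i).

Step i=7: Q has 7 at row 5, column 1; remove 7 from row 5 of P and reverse-bump: 7 enters row 4 and ejects 6; 6 enters row 3 and ejects 5; 5 enters row 2 and ejects 4; 4 enters row 1 and ejects 2. So w(7) = 2. P is now [[1, 4], [3, 5], [6], [7]].
Step i=6: Q has 6 at row 4, column 1; remove 7 from row 4 of P and reverse-bump: 7 enters row 3 and ejects 6; 6 enters row 2 and ejects 5; 5 enters row 1 and ejects 4. So w(6) = 4. P is now [[1, 5], [3, 6], [7]].
Step i=5: Q has 5 at row 2, column 2; remove 6 from row 2 of P and reverse-bump: 6 enters row 1 and ejects 5. So w(5) = 5. P is now [[1, 6], [3], [7]].
Step i=4: Q has 4 at row 1, column 2; remove that cell from P, ejecting 6. So w(4) = 6. P is now [[1], [3], [7]].
Step i=3: Q has 3 at row 3, column 1; remove 7 from row 3 of P and reverse-bump: 7 enters row 2 and ejects 3; 3 enters row 1 and ejects 1. So w(3) = 1. P is now [[3], [7]].
Step i=2: Q has 2 at row 2, column 1; remove 7 from row 2 of P and reverse-bump: 7 enters row 1 and ejects 3. So w(2) = 3. P is now [[7]].
Step i=1: Q has 1 at row 1, column 1; remove that cell from P, ejecting 7. So w(1) = 7. P is now [].

So w = 7 3 1 6 5 4 2.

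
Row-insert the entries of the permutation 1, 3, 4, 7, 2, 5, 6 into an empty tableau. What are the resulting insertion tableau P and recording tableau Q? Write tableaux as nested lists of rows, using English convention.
P = [[1, 2, 4, 5, 6], [3, 7]], Q = [[1, 2, 3, 4, 7], [5, 6]]

Insert each entry of the permutation into P by Schensted row insertion, recording in Q the position of each new cell.

Insert 1: appended to row 1. P = [[1]].
Insert 3: appended to row 1. P = [[1, 3]].
Insert 4: appended to row 1. P = [[1, 3, 4]].
Insert 7: appended to row 1. P = [[1, 3, 4, 7]].
Insert 2: 2 bumps 3 from row 1; 3 starts row 2. P = [[1, 2, 4, 7], [3]].
Insert 5: 5 bumps 7 from row 1; 7 appends to row 2. P = [[1, 2, 4, 5], [3, 7]].
Insert 6: appended to row 1. P = [[1, 2, 4, 5, 6], [3, 7]].

So P = [[1, 2, 4, 5, 6], [3, 7]], Q = [[1, 2, 3, 4, 7], [5, 6]].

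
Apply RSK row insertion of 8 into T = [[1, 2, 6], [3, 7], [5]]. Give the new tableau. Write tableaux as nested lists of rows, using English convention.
[[1, 2, 6, 8], [3, 7], [5]]

8 is larger than every entry of row 1, so it is appended to row 1. The new tableau is [[1, 2, 6, 8], [3, 7], [5]].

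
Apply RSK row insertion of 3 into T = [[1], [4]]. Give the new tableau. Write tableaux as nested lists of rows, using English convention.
3 is larger than every entry of row 1, so it is appended to row 1. The new tableau is [[1, 3], [4]].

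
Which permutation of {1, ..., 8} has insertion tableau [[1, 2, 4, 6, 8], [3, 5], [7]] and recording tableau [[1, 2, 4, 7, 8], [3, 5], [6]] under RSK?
Reverse the RSK construction: for i from n down to 1, find the cell of Q containing i, remove the entry at that cell from P, and reverse-bump it up through P; the value ejected from row 1 is w(i).

Step i=8: Q has 8 at row 1, column 5; remove that cell from P, ejecting 8. So w(8) = 8. P is now [[1, 2, 4, 6], [3, 5], [7]].
Step i=7: Q has 7 at row 1, column 4; remove that cell from P, ejecting 6. So w(7) = 6. P is now [[1, 2, 4], [3, 5], [7]].
Step i=6: Q has 6 at row 3, column 1; remove 7 from row 3 of P and reverse-bump: 7 enters row 2 and ejects 5; 5 enters row 1 and ejects 4. So w(6) = 4. P is now [[1, 2, 5], [3, 7]].
Step i=5: Q has 5 at row 2, column 2; remove 7 from row 2 of P and reverse-bump: 7 enters row 1 and ejects 5. So w(5) = 5. P is now [[1, 2, 7], [3]].
Step i=4: Q has 4 at row 1, column 3; remove that cell from P, ejecting 7. So w(4) = 7. P is now [[1, 2], [3]].
Step i=3: Q has 3 at row 2, column 1; remove 3 from row 2 of P and reverse-bump: 3 enters row 1 and ejects 2. So w(3) = 2. P is now [[1, 3]].
Step i=2: Q has 2 at row 1, column 2; remove that cell from P, ejecting 3. So w(2) = 3. P is now [[1]].
Step i=1: Q has 1 at row 1, column 1; remove that cell from P, ejecting 1. So w(1) = 1. P is now [].

So w = 1 3 2 7 5 4 6 8.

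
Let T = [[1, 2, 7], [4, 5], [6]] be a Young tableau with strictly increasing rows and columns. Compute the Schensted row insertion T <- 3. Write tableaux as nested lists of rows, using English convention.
[[1, 2, 3], [4, 5, 7], [6]]

In row 1, 3 replaces 7 (the leftmost entry greater than 3); 7 is bumped to row 2. 7 is appended to row 2. The new tableau is [[1, 2, 3], [4, 5, 7], [6]].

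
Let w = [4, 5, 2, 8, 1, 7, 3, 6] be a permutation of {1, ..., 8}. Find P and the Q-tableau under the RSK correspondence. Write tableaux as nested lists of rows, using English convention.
Insert each entry of the permutation into P by Schensted row insertion, recording in Q the position of each new cell.

Insert 4: appended to row 1. P = [[4]].
Insert 5: appended to row 1. P = [[4, 5]].
Insert 2: 2 bumps 4 from row 1; 4 starts row 2. P = [[2, 5], [4]].
Insert 8: appended to row 1. P = [[2, 5, 8], [4]].
Insert 1: 1 bumps 2 from row 1; 2 bumps 4 from row 2; 4 starts row 3. P = [[1, 5, 8], [2], [4]].
Insert 7: 7 bumps 8 from row 1; 8 appends to row 2. P = [[1, 5, 7], [2, 8], [4]].
Insert 3: 3 bumps 5 from row 1; 5 bumps 8 from row 2; 8 appends to row 3. P = [[1, 3, 7], [2, 5], [4, 8]].
Insert 6: 6 bumps 7 from row 1; 7 appends to row 2. P = [[1, 3, 6], [2, 5, 7], [4, 8]].

So P = [[1, 3, 6], [2, 5, 7], [4, 8]], Q = [[1, 2, 4], [3, 6, 8], [5, 7]].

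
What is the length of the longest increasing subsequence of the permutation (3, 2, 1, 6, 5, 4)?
2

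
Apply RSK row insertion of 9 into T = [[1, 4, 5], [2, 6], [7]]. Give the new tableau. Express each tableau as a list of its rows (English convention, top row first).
[[1, 4, 5, 9], [2, 6], [7]]

9 is larger than every entry of row 1, so it is appended to row 1. The new tableau is [[1, 4, 5, 9], [2, 6], [7]].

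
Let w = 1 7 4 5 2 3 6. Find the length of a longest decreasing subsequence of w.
3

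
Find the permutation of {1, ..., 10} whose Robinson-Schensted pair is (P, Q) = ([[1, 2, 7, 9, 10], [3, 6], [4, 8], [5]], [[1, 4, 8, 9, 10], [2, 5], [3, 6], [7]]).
5 4 1 8 6 3 2 7 9 10

Reverse the RSK construction: for i from n down to 1, find the cell of Q containing i, remove the entry at that cell from P, and reverse-bump it up through P; the value ejected from row 1 is w(i).

Step i=10: Q has 10 at row 1, column 5; remove that cell from P, ejecting 10. So w(10) = 10. P is now [[1, 2, 7, 9], [3, 6], [4, 8], [5]].
Step i=9: Q has 9 at row 1, column 4; remove that cell from P, ejecting 9. So w(9) = 9. P is now [[1, 2, 7], [3, 6], [4, 8], [5]].
Step i=8: Q has 8 at row 1, column 3; remove that cell from P, ejecting 7. So w(8) = 7. P is now [[1, 2], [3, 6], [4, 8], [5]].
Step i=7: Q has 7 at row 4, column 1; remove 5 from row 4 of P and reverse-bump: 5 enters row 3 and ejects 4; 4 enters row 2 and ejects 3; 3 enters row 1 and ejects 2. So w(7) = 2. P is now [[1, 3], [4, 6], [5, 8]].
Step i=6: Q has 6 at row 3, column 2; remove 8 from row 3 of P and reverse-bump: 8 enters row 2 and ejects 6; 6 enters row 1 and ejects 3. So w(6) = 3. P is now [[1, 6], [4, 8], [5]].
Step i=5: Q has 5 at row 2, column 2; remove 8 from row 2 of P and reverse-bump: 8 enters row 1 and ejects 6. So w(5) = 6. P is now [[1, 8], [4], [5]].
Step i=4: Q has 4 at row 1, column 2; remove that cell from P, ejecting 8. So w(4) = 8. P is now [[1], [4], [5]].
Step i=3: Q has 3 at row 3, column 1; remove 5 from row 3 of P and reverse-bump: 5 enters row 2 and ejects 4; 4 enters row 1 and ejects 1. So w(3) = 1. P is now [[4], [5]].
Step i=2: Q has 2 at row 2, column 1; remove 5 from row 2 of P and reverse-bump: 5 enters row 1 and ejects 4. So w(2) = 4. P is now [[5]].
Step i=1: Q has 1 at row 1, column 1; remove that cell from P, ejecting 5. So w(1) = 5. P is now [].

So w = 5 4 1 8 6 3 2 7 9 10.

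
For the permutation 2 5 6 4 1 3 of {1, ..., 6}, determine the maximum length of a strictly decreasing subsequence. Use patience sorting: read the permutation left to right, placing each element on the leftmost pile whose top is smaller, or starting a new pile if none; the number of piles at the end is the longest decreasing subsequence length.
2: new pile. tops = [2]
5: onto pile 1 (replacing 2). tops = [5]
6: onto pile 1 (replacing 5). tops = [6]
4: new pile. tops = [6, 4]
1: new pile. tops = [6, 4, 1]
3: onto pile 3 (replacing 1). tops = [6, 4, 3]

3 piles, so the longest decreasing subsequence has length 3.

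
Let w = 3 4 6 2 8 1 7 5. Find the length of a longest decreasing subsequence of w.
3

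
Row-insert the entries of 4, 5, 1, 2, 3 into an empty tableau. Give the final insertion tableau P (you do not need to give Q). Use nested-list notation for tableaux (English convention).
Insert 4: appended to row 1. P = [[4]].
Insert 5: appended to row 1. P = [[4, 5]].
Insert 1: 1 bumps 4 from row 1; 4 starts row 2. P = [[1, 5], [4]].
Insert 2: 2 bumps 5 from row 1; 5 appends to row 2. P = [[1, 2], [4, 5]].
Insert 3: appended to row 1. P = [[1, 2, 3], [4, 5]].

So P = [[1, 2, 3], [4, 5]].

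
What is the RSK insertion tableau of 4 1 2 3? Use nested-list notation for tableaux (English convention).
P = [[1, 2, 3], [4]]

Insert 4: appended to row 1. P = [[4]].
Insert 1: 1 bumps 4 from row 1; 4 starts row 2. P = [[1], [4]].
Insert 2: appended to row 1. P = [[1, 2], [4]].
Insert 3: appended to row 1. P = [[1, 2, 3], [4]].

So P = [[1, 2, 3], [4]].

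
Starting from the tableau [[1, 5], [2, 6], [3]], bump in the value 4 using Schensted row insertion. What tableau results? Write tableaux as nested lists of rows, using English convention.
[[1, 4], [2, 5], [3, 6]]

In row 1, 4 replaces 5 (the leftmost entry greater than 4); 5 is bumped to row 2. In row 2, 5 replaces 6 (the leftmost entry greater than 5); 6 is bumped to row 3. 6 is appended to row 3. The new tableau is [[1, 4], [2, 5], [3, 6]].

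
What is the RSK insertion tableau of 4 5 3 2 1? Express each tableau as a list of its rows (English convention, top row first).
Insert 4: appended to row 1. P = [[4]].
Insert 5: appended to row 1. P = [[4, 5]].
Insert 3: 3 bumps 4 from row 1; 4 starts row 2. P = [[3, 5], [4]].
Insert 2: 2 bumps 3 from row 1; 3 bumps 4 from row 2; 4 starts row 3. P = [[2, 5], [3], [4]].
Insert 1: 1 bumps 2 from row 1; 2 bumps 3 from row 2; 3 bumps 4 from row 3; 4 starts row 4. P = [[1, 5], [2], [3], [4]].

So P = [[1, 5], [2], [3], [4]].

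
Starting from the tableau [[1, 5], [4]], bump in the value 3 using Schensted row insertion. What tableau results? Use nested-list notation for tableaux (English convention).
[[1, 3], [4, 5]]

In row 1, 3 replaces 5 (the leftmost entry greater than 3); 5 is bumped to row 2. 5 is appended to row 2. The new tableau is [[1, 3], [4, 5]].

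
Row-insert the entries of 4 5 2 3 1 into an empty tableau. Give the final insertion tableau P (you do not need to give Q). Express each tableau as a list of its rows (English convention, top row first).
Insert 4: appended to row 1. P = [[4]].
Insert 5: appended to row 1. P = [[4, 5]].
Insert 2: 2 bumps 4 from row 1; 4 starts row 2. P = [[2, 5], [4]].
Insert 3: 3 bumps 5 from row 1; 5 appends to row 2. P = [[2, 3], [4, 5]].
Insert 1: 1 bumps 2 from row 1; 2 bumps 4 from row 2; 4 starts row 3. P = [[1, 3], [2, 5], [4]].

So P = [[1, 3], [2, 5], [4]].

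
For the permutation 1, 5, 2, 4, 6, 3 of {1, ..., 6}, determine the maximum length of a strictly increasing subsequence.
4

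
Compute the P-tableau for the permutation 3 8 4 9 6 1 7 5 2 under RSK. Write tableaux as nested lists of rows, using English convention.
P = [[1, 2, 5, 7], [3, 4], [6, 9], [8]]

Insert 3: appended to row 1. P = [[3]].
Insert 8: appended to row 1. P = [[3, 8]].
Insert 4: 4 bumps 8 from row 1; 8 starts row 2. P = [[3, 4], [8]].
Insert 9: appended to row 1. P = [[3, 4, 9], [8]].
Insert 6: 6 bumps 9 from row 1; 9 appends to row 2. P = [[3, 4, 6], [8, 9]].
Insert 1: 1 bumps 3 from row 1; 3 bumps 8 from row 2; 8 starts row 3. P = [[1, 4, 6], [3, 9], [8]].
Insert 7: appended to row 1. P = [[1, 4, 6, 7], [3, 9], [8]].
Insert 5: 5 bumps 6 from row 1; 6 bumps 9 from row 2; 9 appends to row 3. P = [[1, 4, 5, 7], [3, 6], [8, 9]].
Insert 2: 2 bumps 4 from row 1; 4 bumps 6 from row 2; 6 bumps 8 from row 3; 8 starts row 4. P = [[1, 2, 5, 7], [3, 4], [6, 9], [8]].

So P = [[1, 2, 5, 7], [3, 4], [6, 9], [8]].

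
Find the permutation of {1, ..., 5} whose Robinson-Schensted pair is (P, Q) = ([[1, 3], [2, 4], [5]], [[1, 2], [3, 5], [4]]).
Reverse the RSK construction: for i from n down to 1, find the cell of Q containing i, remove the entry at that cell from P, and reverse-bump it up through P; the value ejected from row 1 is w(i).

Step i=5: Q has 5 at row 2, column 2; remove 4 from row 2 of P and reverse-bump: 4 enters row 1 and ejects 3. So w(5) = 3. P is now [[1, 4], [2], [5]].
Step i=4: Q has 4 at row 3, column 1; remove 5 from row 3 of P and reverse-bump: 5 enters row 2 and ejects 2; 2 enters row 1 and ejects 1. So w(4) = 1. P is now [[2, 4], [5]].
Step i=3: Q has 3 at row 2, column 1; remove 5 from row 2 of P and reverse-bump: 5 enters row 1 and ejects 4. So w(3) = 4. P is now [[2, 5]].
Step i=2: Q has 2 at row 1, column 2; remove that cell from P, ejecting 5. So w(2) = 5. P is now [[2]].
Step i=1: Q has 1 at row 1, column 1; remove that cell from P, ejecting 2. So w(1) = 2. P is now [].

So w = 2 5 4 1 3.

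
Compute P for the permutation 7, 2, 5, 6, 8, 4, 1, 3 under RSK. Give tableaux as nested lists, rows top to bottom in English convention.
Insert 7: appended to row 1. P = [[7]].
Insert 2: 2 bumps 7 from row 1; 7 starts row 2. P = [[2], [7]].
Insert 5: appended to row 1. P = [[2, 5], [7]].
Insert 6: appended to row 1. P = [[2, 5, 6], [7]].
Insert 8: appended to row 1. P = [[2, 5, 6, 8], [7]].
Insert 4: 4 bumps 5 from row 1; 5 bumps 7 from row 2; 7 starts row 3. P = [[2, 4, 6, 8], [5], [7]].
Insert 1: 1 bumps 2 from row 1; 2 bumps 5 from row 2; 5 bumps 7 from row 3; 7 starts row 4. P = [[1, 4, 6, 8], [2], [5], [7]].
Insert 3: 3 bumps 4 from row 1; 4 appends to row 2. P = [[1, 3, 6, 8], [2, 4], [5], [7]].

So P = [[1, 3, 6, 8], [2, 4], [5], [7]].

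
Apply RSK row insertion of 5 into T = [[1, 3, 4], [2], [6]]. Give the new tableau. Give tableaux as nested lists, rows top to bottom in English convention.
5 is larger than every entry of row 1, so it is appended to row 1. The new tableau is [[1, 3, 4, 5], [2], [6]].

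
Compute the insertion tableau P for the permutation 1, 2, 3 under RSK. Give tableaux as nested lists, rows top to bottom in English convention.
P = [[1, 2, 3]]

Insert 1: appended to row 1. P = [[1]].
Insert 2: appended to row 1. P = [[1, 2]].
Insert 3: appended to row 1. P = [[1, 2, 3]].

So P = [[1, 2, 3]].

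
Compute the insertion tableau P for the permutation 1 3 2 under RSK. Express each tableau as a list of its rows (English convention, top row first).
P = [[1, 2], [3]]

After inserting 1: P = [[1]].
After inserting 3: P = [[1, 3]].
After inserting 2: P = [[1, 2], [3]].

So P = [[1, 2], [3]].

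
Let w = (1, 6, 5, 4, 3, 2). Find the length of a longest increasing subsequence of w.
2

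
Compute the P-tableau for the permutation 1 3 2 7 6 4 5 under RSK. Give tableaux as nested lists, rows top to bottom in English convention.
P = [[1, 2, 4, 5], [3, 6], [7]]

Insert 1: appended to row 1. P = [[1]].
Insert 3: appended to row 1. P = [[1, 3]].
Insert 2: 2 bumps 3 from row 1; 3 starts row 2. P = [[1, 2], [3]].
Insert 7: appended to row 1. P = [[1, 2, 7], [3]].
Insert 6: 6 bumps 7 from row 1; 7 appends to row 2. P = [[1, 2, 6], [3, 7]].
Insert 4: 4 bumps 6 from row 1; 6 bumps 7 from row 2; 7 starts row 3. P = [[1, 2, 4], [3, 6], [7]].
Insert 5: appended to row 1. P = [[1, 2, 4, 5], [3, 6], [7]].

So P = [[1, 2, 4, 5], [3, 6], [7]].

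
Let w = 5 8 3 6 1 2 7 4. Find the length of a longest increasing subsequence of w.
3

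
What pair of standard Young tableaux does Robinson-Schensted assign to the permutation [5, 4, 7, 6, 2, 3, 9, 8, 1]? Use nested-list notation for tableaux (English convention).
P = [[1, 3, 8], [2, 6, 9], [4, 7], [5]], Q = [[1, 3, 7], [2, 4, 8], [5, 6], [9]]

Insert each entry of the permutation into P by Schensted row insertion, recording in Q the position of each new cell.

Insert 5: appended to row 1. P = [[5]].
Insert 4: 4 bumps 5 from row 1; 5 starts row 2. P = [[4], [5]].
Insert 7: appended to row 1. P = [[4, 7], [5]].
Insert 6: 6 bumps 7 from row 1; 7 appends to row 2. P = [[4, 6], [5, 7]].
Insert 2: 2 bumps 4 from row 1; 4 bumps 5 from row 2; 5 starts row 3. P = [[2, 6], [4, 7], [5]].
Insert 3: 3 bumps 6 from row 1; 6 bumps 7 from row 2; 7 appends to row 3. P = [[2, 3], [4, 6], [5, 7]].
Insert 9: appended to row 1. P = [[2, 3, 9], [4, 6], [5, 7]].
Insert 8: 8 bumps 9 from row 1; 9 appends to row 2. P = [[2, 3, 8], [4, 6, 9], [5, 7]].
Insert 1: 1 bumps 2 from row 1; 2 bumps 4 from row 2; 4 bumps 5 from row 3; 5 starts row 4. P = [[1, 3, 8], [2, 6, 9], [4, 7], [5]].

So P = [[1, 3, 8], [2, 6, 9], [4, 7], [5]], Q = [[1, 3, 7], [2, 4, 8], [5, 6], [9]].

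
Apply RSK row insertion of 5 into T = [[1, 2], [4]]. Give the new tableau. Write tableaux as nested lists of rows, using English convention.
[[1, 2, 5], [4]]

5 is larger than every entry of row 1, so it is appended to row 1. The new tableau is [[1, 2, 5], [4]].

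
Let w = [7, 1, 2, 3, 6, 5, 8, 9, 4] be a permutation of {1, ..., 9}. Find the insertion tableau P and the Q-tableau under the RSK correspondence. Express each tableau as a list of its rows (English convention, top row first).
Insert each entry of the permutation into P by Schensted row insertion, recording in Q the position of each new cell.

Insert 7: appended to row 1. P = [[7]].
Insert 1: 1 bumps 7 from row 1; 7 starts row 2. P = [[1], [7]].
Insert 2: appended to row 1. P = [[1, 2], [7]].
Insert 3: appended to row 1. P = [[1, 2, 3], [7]].
Insert 6: appended to row 1. P = [[1, 2, 3, 6], [7]].
Insert 5: 5 bumps 6 from row 1; 6 bumps 7 from row 2; 7 starts row 3. P = [[1, 2, 3, 5], [6], [7]].
Insert 8: appended to row 1. P = [[1, 2, 3, 5, 8], [6], [7]].
Insert 9: appended to row 1. P = [[1, 2, 3, 5, 8, 9], [6], [7]].
Insert 4: 4 bumps 5 from row 1; 5 bumps 6 from row 2; 6 bumps 7 from row 3; 7 starts row 4. P = [[1, 2, 3, 4, 8, 9], [5], [6], [7]].

So P = [[1, 2, 3, 4, 8, 9], [5], [6], [7]], Q = [[1, 3, 4, 5, 7, 8], [2], [6], [9]].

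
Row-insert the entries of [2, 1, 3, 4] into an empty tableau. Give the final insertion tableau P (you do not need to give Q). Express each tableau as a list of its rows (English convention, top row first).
P = [[1, 3, 4], [2]]

Insert 2: appended to row 1. P = [[2]].
Insert 1: 1 bumps 2 from row 1; 2 starts row 2. P = [[1], [2]].
Insert 3: appended to row 1. P = [[1, 3], [2]].
Insert 4: appended to row 1. P = [[1, 3, 4], [2]].

So P = [[1, 3, 4], [2]].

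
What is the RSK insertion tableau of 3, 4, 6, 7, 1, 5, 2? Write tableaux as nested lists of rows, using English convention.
Insert 3: appended to row 1. P = [[3]].
Insert 4: appended to row 1. P = [[3, 4]].
Insert 6: appended to row 1. P = [[3, 4, 6]].
Insert 7: appended to row 1. P = [[3, 4, 6, 7]].
Insert 1: 1 bumps 3 from row 1; 3 starts row 2. P = [[1, 4, 6, 7], [3]].
Insert 5: 5 bumps 6 from row 1; 6 appends to row 2. P = [[1, 4, 5, 7], [3, 6]].
Insert 2: 2 bumps 4 from row 1; 4 bumps 6 from row 2; 6 starts row 3. P = [[1, 2, 5, 7], [3, 4], [6]].

So P = [[1, 2, 5, 7], [3, 4], [6]].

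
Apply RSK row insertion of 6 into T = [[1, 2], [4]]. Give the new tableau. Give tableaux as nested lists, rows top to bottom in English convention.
[[1, 2, 6], [4]]

6 is larger than every entry of row 1, so it is appended to row 1. The new tableau is [[1, 2, 6], [4]].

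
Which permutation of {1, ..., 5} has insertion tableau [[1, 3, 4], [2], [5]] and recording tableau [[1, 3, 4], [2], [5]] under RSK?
Reverse the RSK construction: for i from n down to 1, find the cell of Q containing i, remove the entry at that cell from P, and reverse-bump it up through P; the value ejected from row 1 is w(i).

Step i=5: Q has 5 at row 3, column 1; remove 5 from row 3 of P and reverse-bump: 5 enters row 2 and ejects 2; 2 enters row 1 and ejects 1. So w(5) = 1. P is now [[2, 3, 4], [5]].
Step i=4: Q has 4 at row 1, column 3; remove that cell from P, ejecting 4. So w(4) = 4. P is now [[2, 3], [5]].
Step i=3: Q has 3 at row 1, column 2; remove that cell from P, ejecting 3. So w(3) = 3. P is now [[2], [5]].
Step i=2: Q has 2 at row 2, column 1; remove 5 from row 2 of P and reverse-bump: 5 enters row 1 and ejects 2. So w(2) = 2. P is now [[5]].
Step i=1: Q has 1 at row 1, column 1; remove that cell from P, ejecting 5. So w(1) = 5. P is now [].

So w = 5 2 3 4 1.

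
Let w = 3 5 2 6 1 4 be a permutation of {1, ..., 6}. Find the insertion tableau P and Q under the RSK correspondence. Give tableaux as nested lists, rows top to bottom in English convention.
Insert each entry of the permutation into P by Schensted row insertion, recording in Q the position of each new cell.

After inserting 3: P = [[3]].
After inserting 5: P = [[3, 5]].
After inserting 2: P = [[2, 5], [3]].
After inserting 6: P = [[2, 5, 6], [3]].
After inserting 1: P = [[1, 5, 6], [2], [3]].
After inserting 4: P = [[1, 4, 6], [2, 5], [3]].

So P = [[1, 4, 6], [2, 5], [3]], Q = [[1, 2, 4], [3, 6], [5]].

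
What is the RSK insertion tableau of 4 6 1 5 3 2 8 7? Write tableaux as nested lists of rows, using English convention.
P = [[1, 2, 7], [3, 5, 8], [4], [6]]

Insert 4: appended to row 1. P = [[4]].
Insert 6: appended to row 1. P = [[4, 6]].
Insert 1: 1 bumps 4 from row 1; 4 starts row 2. P = [[1, 6], [4]].
Insert 5: 5 bumps 6 from row 1; 6 appends to row 2. P = [[1, 5], [4, 6]].
Insert 3: 3 bumps 5 from row 1; 5 bumps 6 from row 2; 6 starts row 3. P = [[1, 3], [4, 5], [6]].
Insert 2: 2 bumps 3 from row 1; 3 bumps 4 from row 2; 4 bumps 6 from row 3; 6 starts row 4. P = [[1, 2], [3, 5], [4], [6]].
Insert 8: appended to row 1. P = [[1, 2, 8], [3, 5], [4], [6]].
Insert 7: 7 bumps 8 from row 1; 8 appends to row 2. P = [[1, 2, 7], [3, 5, 8], [4], [6]].

So P = [[1, 2, 7], [3, 5, 8], [4], [6]].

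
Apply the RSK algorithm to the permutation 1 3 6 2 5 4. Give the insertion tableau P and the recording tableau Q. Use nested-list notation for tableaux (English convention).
P = [[1, 2, 4], [3, 5], [6]], Q = [[1, 2, 3], [4, 5], [6]]

Insert each entry of the permutation into P by Schensted row insertion, recording in Q the position of each new cell.

After inserting 1: P = [[1]].
After inserting 3: P = [[1, 3]].
After inserting 6: P = [[1, 3, 6]].
After inserting 2: P = [[1, 2, 6], [3]].
After inserting 5: P = [[1, 2, 5], [3, 6]].
After inserting 4: P = [[1, 2, 4], [3, 5], [6]].

So P = [[1, 2, 4], [3, 5], [6]], Q = [[1, 2, 3], [4, 5], [6]].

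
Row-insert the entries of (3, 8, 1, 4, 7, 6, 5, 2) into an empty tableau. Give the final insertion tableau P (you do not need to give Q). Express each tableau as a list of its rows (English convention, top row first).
Insert 3: appended to row 1. P = [[3]].
Insert 8: appended to row 1. P = [[3, 8]].
Insert 1: 1 bumps 3 from row 1; 3 starts row 2. P = [[1, 8], [3]].
Insert 4: 4 bumps 8 from row 1; 8 appends to row 2. P = [[1, 4], [3, 8]].
Insert 7: appended to row 1. P = [[1, 4, 7], [3, 8]].
Insert 6: 6 bumps 7 from row 1; 7 bumps 8 from row 2; 8 starts row 3. P = [[1, 4, 6], [3, 7], [8]].
Insert 5: 5 bumps 6 from row 1; 6 bumps 7 from row 2; 7 bumps 8 from row 3; 8 starts row 4. P = [[1, 4, 5], [3, 6], [7], [8]].
Insert 2: 2 bumps 4 from row 1; 4 bumps 6 from row 2; 6 bumps 7 from row 3; 7 bumps 8 from row 4; 8 starts row 5. P = [[1, 2, 5], [3, 4], [6], [7], [8]].

So P = [[1, 2, 5], [3, 4], [6], [7], [8]].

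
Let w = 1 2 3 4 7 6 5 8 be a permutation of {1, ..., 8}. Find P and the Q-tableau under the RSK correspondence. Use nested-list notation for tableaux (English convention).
P = [[1, 2, 3, 4, 5, 8], [6], [7]], Q = [[1, 2, 3, 4, 5, 8], [6], [7]]

Insert each entry of the permutation into P by Schensted row insertion, recording in Q the position of each new cell.

Insert 1: appended to row 1. P = [[1]].
Insert 2: appended to row 1. P = [[1, 2]].
Insert 3: appended to row 1. P = [[1, 2, 3]].
Insert 4: appended to row 1. P = [[1, 2, 3, 4]].
Insert 7: appended to row 1. P = [[1, 2, 3, 4, 7]].
Insert 6: 6 bumps 7 from row 1; 7 starts row 2. P = [[1, 2, 3, 4, 6], [7]].
Insert 5: 5 bumps 6 from row 1; 6 bumps 7 from row 2; 7 starts row 3. P = [[1, 2, 3, 4, 5], [6], [7]].
Insert 8: appended to row 1. P = [[1, 2, 3, 4, 5, 8], [6], [7]].

So P = [[1, 2, 3, 4, 5, 8], [6], [7]], Q = [[1, 2, 3, 4, 5, 8], [6], [7]].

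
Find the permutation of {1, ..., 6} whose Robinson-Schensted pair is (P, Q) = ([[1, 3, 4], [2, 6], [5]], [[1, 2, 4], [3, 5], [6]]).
2 5 3 6 4 1

Reverse the RSK construction: for i from n down to 1, find the cell of Q containing i, remove the entry at that cell from P, and reverse-bump it up through P; the value ejected from row 1 is w(i).

Step i=6: Q has 6 at row 3, column 1; remove 5 from row 3 of P and reverse-bump: 5 enters row 2 and ejects 2; 2 enters row 1 and ejects 1. So w(6) = 1. P is now [[2, 3, 4], [5, 6]].
Step i=5: Q has 5 at row 2, column 2; remove 6 from row 2 of P and reverse-bump: 6 enters row 1 and ejects 4. So w(5) = 4. P is now [[2, 3, 6], [5]].
Step i=4: Q has 4 at row 1, column 3; remove that cell from P, ejecting 6. So w(4) = 6. P is now [[2, 3], [5]].
Step i=3: Q has 3 at row 2, column 1; remove 5 from row 2 of P and reverse-bump: 5 enters row 1 and ejects 3. So w(3) = 3. P is now [[2, 5]].
Step i=2: Q has 2 at row 1, column 2; remove that cell from P, ejecting 5. So w(2) = 5. P is now [[2]].
Step i=1: Q has 1 at row 1, column 1; remove that cell from P, ejecting 2. So w(1) = 2. P is now [].

So w = 2 5 3 6 4 1.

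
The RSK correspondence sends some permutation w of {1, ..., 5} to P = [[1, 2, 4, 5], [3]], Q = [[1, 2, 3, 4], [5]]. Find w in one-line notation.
Reverse the RSK construction: for i from n down to 1, find the cell of Q containing i, remove the entry at that cell from P, and reverse-bump it up through P; the value ejected from row 1 is w(i).

Step i=5: Q has 5 at row 2, column 1; remove 3 from row 2 of P and reverse-bump: 3 enters row 1 and ejects 2. So w(5) = 2. P is now [[1, 3, 4, 5]].
Step i=4: Q has 4 at row 1, column 4; remove that cell from P, ejecting 5. So w(4) = 5. P is now [[1, 3, 4]].
Step i=3: Q has 3 at row 1, column 3; remove that cell from P, ejecting 4. So w(3) = 4. P is now [[1, 3]].
Step i=2: Q has 2 at row 1, column 2; remove that cell from P, ejecting 3. So w(2) = 3. P is now [[1]].
Step i=1: Q has 1 at row 1, column 1; remove that cell from P, ejecting 1. So w(1) = 1. P is now [].

So w = 1 3 4 5 2.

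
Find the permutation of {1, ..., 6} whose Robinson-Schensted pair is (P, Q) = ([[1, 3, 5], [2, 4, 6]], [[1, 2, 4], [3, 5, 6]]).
2 4 1 6 3 5

Reverse the RSK construction: for i from n down to 1, find the cell of Q containing i, remove the entry at that cell from P, and reverse-bump it up through P; the value ejected from row 1 is w(i).

Step i=6: Q has 6 at row 2, column 3; remove 6 from row 2 of P and reverse-bump: 6 enters row 1 and ejects 5. So w(6) = 5. P is now [[1, 3, 6], [2, 4]].
Step i=5: Q has 5 at row 2, column 2; remove 4 from row 2 of P and reverse-bump: 4 enters row 1 and ejects 3. So w(5) = 3. P is now [[1, 4, 6], [2]].
Step i=4: Q has 4 at row 1, column 3; remove that cell from P, ejecting 6. So w(4) = 6. P is now [[1, 4], [2]].
Step i=3: Q has 3 at row 2, column 1; remove 2 from row 2 of P and reverse-bump: 2 enters row 1 and ejects 1. So w(3) = 1. P is now [[2, 4]].
Step i=2: Q has 2 at row 1, column 2; remove that cell from P, ejecting 4. So w(2) = 4. P is now [[2]].
Step i=1: Q has 1 at row 1, column 1; remove that cell from P, ejecting 2. So w(1) = 2. P is now [].

So w = 2 4 1 6 3 5.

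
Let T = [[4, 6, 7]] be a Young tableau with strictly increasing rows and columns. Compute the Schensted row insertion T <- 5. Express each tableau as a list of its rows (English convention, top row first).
In row 1, 5 replaces 6 (the leftmost entry greater than 5); 6 is bumped to row 2. 6 starts a new row 2. The new tableau is [[4, 5, 7], [6]].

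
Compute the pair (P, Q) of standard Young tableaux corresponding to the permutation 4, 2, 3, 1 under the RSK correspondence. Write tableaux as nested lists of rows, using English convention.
P = [[1, 3], [2], [4]], Q = [[1, 3], [2], [4]]

Insert each entry of the permutation into P by Schensted row insertion, recording in Q the position of each new cell.

Insert 4: appended to row 1. P = [[4]].
Insert 2: 2 bumps 4 from row 1; 4 starts row 2. P = [[2], [4]].
Insert 3: appended to row 1. P = [[2, 3], [4]].
Insert 1: 1 bumps 2 from row 1; 2 bumps 4 from row 2; 4 starts row 3. P = [[1, 3], [2], [4]].

So P = [[1, 3], [2], [4]], Q = [[1, 3], [2], [4]].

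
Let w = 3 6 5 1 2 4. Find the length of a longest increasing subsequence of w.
3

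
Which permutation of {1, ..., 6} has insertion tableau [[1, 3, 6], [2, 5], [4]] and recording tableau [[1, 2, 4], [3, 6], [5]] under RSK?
4 5 2 6 1 3

Reverse the RSK construction: for i from n down to 1, find the cell of Q containing i, remove the entry at that cell from P, and reverse-bump it up through P; the value ejected from row 1 is w(i).

Step i=6: Q has 6 at row 2, column 2; remove 5 from row 2 of P and reverse-bump: 5 enters row 1 and ejects 3. So w(6) = 3. P is now [[1, 5, 6], [2], [4]].
Step i=5: Q has 5 at row 3, column 1; remove 4 from row 3 of P and reverse-bump: 4 enters row 2 and ejects 2; 2 enters row 1 and ejects 1. So w(5) = 1. P is now [[2, 5, 6], [4]].
Step i=4: Q has 4 at row 1, column 3; remove that cell from P, ejecting 6. So w(4) = 6. P is now [[2, 5], [4]].
Step i=3: Q has 3 at row 2, column 1; remove 4 from row 2 of P and reverse-bump: 4 enters row 1 and ejects 2. So w(3) = 2. P is now [[4, 5]].
Step i=2: Q has 2 at row 1, column 2; remove that cell from P, ejecting 5. So w(2) = 5. P is now [[4]].
Step i=1: Q has 1 at row 1, column 1; remove that cell from P, ejecting 4. So w(1) = 4. P is now [].

So w = 4 5 2 6 1 3.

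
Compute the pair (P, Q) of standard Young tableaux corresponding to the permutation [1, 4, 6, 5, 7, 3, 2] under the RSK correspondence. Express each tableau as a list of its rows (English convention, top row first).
Insert each entry of the permutation into P by Schensted row insertion, recording in Q the position of each new cell.

Insert 1: appended to row 1. P = [[1]].
Insert 4: appended to row 1. P = [[1, 4]].
Insert 6: appended to row 1. P = [[1, 4, 6]].
Insert 5: 5 bumps 6 from row 1; 6 starts row 2. P = [[1, 4, 5], [6]].
Insert 7: appended to row 1. P = [[1, 4, 5, 7], [6]].
Insert 3: 3 bumps 4 from row 1; 4 bumps 6 from row 2; 6 starts row 3. P = [[1, 3, 5, 7], [4], [6]].
Insert 2: 2 bumps 3 from row 1; 3 bumps 4 from row 2; 4 bumps 6 from row 3; 6 starts row 4. P = [[1, 2, 5, 7], [3], [4], [6]].

So P = [[1, 2, 5, 7], [3], [4], [6]], Q = [[1, 2, 3, 5], [4], [6], [7]].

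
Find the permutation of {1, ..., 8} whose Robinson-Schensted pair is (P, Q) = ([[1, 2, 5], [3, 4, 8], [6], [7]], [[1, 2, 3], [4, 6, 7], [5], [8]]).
Reverse the RSK construction: for i from n down to 1, find the cell of Q containing i, remove the entry at that cell from P, and reverse-bump it up through P; the value ejected from row 1 is w(i).

Step i=8: Q has 8 at row 4, column 1; remove 7 from row 4 of P and reverse-bump: 7 enters row 3 and ejects 6; 6 enters row 2 and ejects 4; 4 enters row 1 and ejects 2. So w(8) = 2. P is now [[1, 4, 5], [3, 6, 8], [7]].
Step i=7: Q has 7 at row 2, column 3; remove 8 from row 2 of P and reverse-bump: 8 enters row 1 and ejects 5. So w(7) = 5. P is now [[1, 4, 8], [3, 6], [7]].
Step i=6: Q has 6 at row 2, column 2; remove 6 from row 2 of P and reverse-bump: 6 enters row 1 and ejects 4. So w(6) = 4. P is now [[1, 6, 8], [3], [7]].
Step i=5: Q has 5 at row 3, column 1; remove 7 from row 3 of P and reverse-bump: 7 enters row 2 and ejects 3; 3 enters row 1 and ejects 1. So w(5) = 1. P is now [[3, 6, 8], [7]].
Step i=4: Q has 4 at row 2, column 1; remove 7 from row 2 of P and reverse-bump: 7 enters row 1 and ejects 6. So w(4) = 6. P is now [[3, 7, 8]].
Step i=3: Q has 3 at row 1, column 3; remove that cell from P, ejecting 8. So w(3) = 8. P is now [[3, 7]].
Step i=2: Q has 2 at row 1, column 2; remove that cell from P, ejecting 7. So w(2) = 7. P is now [[3]].
Step i=1: Q has 1 at row 1, column 1; remove that cell from P, ejecting 3. So w(1) = 3. P is now [].

So w = 3 7 8 6 1 4 5 2.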